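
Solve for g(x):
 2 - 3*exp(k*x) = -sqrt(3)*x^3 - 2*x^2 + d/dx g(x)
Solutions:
 g(x) = C1 + sqrt(3)*x^4/4 + 2*x^3/3 + 2*x - 3*exp(k*x)/k


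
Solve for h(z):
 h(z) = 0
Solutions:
 h(z) = 0


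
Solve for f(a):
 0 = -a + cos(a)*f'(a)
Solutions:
 f(a) = C1 + Integral(a/cos(a), a)


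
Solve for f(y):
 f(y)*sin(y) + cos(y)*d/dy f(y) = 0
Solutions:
 f(y) = C1*cos(y)


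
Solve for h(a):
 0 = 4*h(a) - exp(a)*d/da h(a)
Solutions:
 h(a) = C1*exp(-4*exp(-a))


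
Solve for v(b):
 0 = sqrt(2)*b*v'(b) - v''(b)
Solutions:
 v(b) = C1 + C2*erfi(2^(3/4)*b/2)


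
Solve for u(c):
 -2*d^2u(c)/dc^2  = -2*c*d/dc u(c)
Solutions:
 u(c) = C1 + C2*erfi(sqrt(2)*c/2)


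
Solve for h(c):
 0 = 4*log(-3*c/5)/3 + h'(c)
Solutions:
 h(c) = C1 - 4*c*log(-c)/3 + 4*c*(-log(3) + 1 + log(5))/3


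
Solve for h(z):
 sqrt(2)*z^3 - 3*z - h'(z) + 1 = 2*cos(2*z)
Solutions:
 h(z) = C1 + sqrt(2)*z^4/4 - 3*z^2/2 + z - sin(2*z)


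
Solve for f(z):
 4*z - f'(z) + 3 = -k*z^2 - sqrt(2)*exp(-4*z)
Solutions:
 f(z) = C1 + k*z^3/3 + 2*z^2 + 3*z - sqrt(2)*exp(-4*z)/4


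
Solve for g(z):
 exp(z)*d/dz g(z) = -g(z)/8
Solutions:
 g(z) = C1*exp(exp(-z)/8)


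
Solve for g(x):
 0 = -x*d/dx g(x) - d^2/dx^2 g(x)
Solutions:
 g(x) = C1 + C2*erf(sqrt(2)*x/2)


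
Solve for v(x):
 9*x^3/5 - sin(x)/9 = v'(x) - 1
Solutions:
 v(x) = C1 + 9*x^4/20 + x + cos(x)/9


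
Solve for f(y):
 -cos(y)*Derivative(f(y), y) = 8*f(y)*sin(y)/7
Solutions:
 f(y) = C1*cos(y)^(8/7)


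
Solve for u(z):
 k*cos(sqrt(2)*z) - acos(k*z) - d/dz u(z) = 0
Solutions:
 u(z) = C1 + sqrt(2)*k*sin(sqrt(2)*z)/2 - Piecewise((z*acos(k*z) - sqrt(-k^2*z^2 + 1)/k, Ne(k, 0)), (pi*z/2, True))


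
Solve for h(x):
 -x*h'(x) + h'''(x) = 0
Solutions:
 h(x) = C1 + Integral(C2*airyai(x) + C3*airybi(x), x)


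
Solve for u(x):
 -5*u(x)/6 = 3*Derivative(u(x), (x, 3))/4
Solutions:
 u(x) = C3*exp(-30^(1/3)*x/3) + (C1*sin(10^(1/3)*3^(5/6)*x/6) + C2*cos(10^(1/3)*3^(5/6)*x/6))*exp(30^(1/3)*x/6)


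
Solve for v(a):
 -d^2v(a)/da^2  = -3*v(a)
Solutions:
 v(a) = C1*exp(-sqrt(3)*a) + C2*exp(sqrt(3)*a)


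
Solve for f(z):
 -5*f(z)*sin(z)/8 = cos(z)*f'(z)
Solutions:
 f(z) = C1*cos(z)^(5/8)


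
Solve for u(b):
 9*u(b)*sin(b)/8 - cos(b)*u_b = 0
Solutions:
 u(b) = C1/cos(b)^(9/8)


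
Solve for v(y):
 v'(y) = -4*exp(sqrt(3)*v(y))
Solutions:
 v(y) = sqrt(3)*(2*log(1/(C1 + 4*y)) - log(3))/6


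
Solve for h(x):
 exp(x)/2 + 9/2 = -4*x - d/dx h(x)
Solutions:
 h(x) = C1 - 2*x^2 - 9*x/2 - exp(x)/2


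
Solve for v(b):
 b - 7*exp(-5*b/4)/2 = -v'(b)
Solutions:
 v(b) = C1 - b^2/2 - 14*exp(-5*b/4)/5


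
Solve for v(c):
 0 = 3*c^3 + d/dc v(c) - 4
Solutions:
 v(c) = C1 - 3*c^4/4 + 4*c


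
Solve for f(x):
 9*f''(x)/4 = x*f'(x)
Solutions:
 f(x) = C1 + C2*erfi(sqrt(2)*x/3)


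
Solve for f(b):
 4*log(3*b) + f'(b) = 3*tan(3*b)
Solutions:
 f(b) = C1 - 4*b*log(b) - 4*b*log(3) + 4*b - log(cos(3*b))


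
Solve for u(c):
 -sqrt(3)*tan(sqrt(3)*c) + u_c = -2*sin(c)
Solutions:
 u(c) = C1 - log(cos(sqrt(3)*c)) + 2*cos(c)


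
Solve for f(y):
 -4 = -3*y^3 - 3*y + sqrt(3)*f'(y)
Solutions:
 f(y) = C1 + sqrt(3)*y^4/4 + sqrt(3)*y^2/2 - 4*sqrt(3)*y/3


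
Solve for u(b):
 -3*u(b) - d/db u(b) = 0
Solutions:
 u(b) = C1*exp(-3*b)


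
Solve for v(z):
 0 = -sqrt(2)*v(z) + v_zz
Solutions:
 v(z) = C1*exp(-2^(1/4)*z) + C2*exp(2^(1/4)*z)


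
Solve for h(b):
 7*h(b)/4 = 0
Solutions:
 h(b) = 0


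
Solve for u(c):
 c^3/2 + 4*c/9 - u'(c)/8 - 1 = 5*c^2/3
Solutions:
 u(c) = C1 + c^4 - 40*c^3/9 + 16*c^2/9 - 8*c


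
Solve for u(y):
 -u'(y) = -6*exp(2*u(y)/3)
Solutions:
 u(y) = 3*log(-sqrt(-1/(C1 + 6*y))) - 3*log(2) + 3*log(6)/2
 u(y) = 3*log(-1/(C1 + 6*y))/2 - 3*log(2) + 3*log(6)/2


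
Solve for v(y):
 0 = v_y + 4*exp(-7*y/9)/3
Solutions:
 v(y) = C1 + 12*exp(-7*y/9)/7


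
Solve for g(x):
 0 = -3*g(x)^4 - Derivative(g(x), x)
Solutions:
 g(x) = (-3^(2/3) - 3*3^(1/6)*I)*(1/(C1 + 3*x))^(1/3)/6
 g(x) = (-3^(2/3) + 3*3^(1/6)*I)*(1/(C1 + 3*x))^(1/3)/6
 g(x) = (1/(C1 + 9*x))^(1/3)


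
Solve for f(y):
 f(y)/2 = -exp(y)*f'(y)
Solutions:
 f(y) = C1*exp(exp(-y)/2)


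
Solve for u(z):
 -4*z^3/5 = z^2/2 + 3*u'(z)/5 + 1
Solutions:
 u(z) = C1 - z^4/3 - 5*z^3/18 - 5*z/3


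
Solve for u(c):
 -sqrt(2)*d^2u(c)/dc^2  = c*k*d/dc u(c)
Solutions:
 u(c) = Piecewise((-2^(3/4)*sqrt(pi)*C1*erf(2^(1/4)*c*sqrt(k)/2)/(2*sqrt(k)) - C2, (k > 0) | (k < 0)), (-C1*c - C2, True))


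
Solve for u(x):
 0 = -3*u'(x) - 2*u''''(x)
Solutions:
 u(x) = C1 + C4*exp(-2^(2/3)*3^(1/3)*x/2) + (C2*sin(2^(2/3)*3^(5/6)*x/4) + C3*cos(2^(2/3)*3^(5/6)*x/4))*exp(2^(2/3)*3^(1/3)*x/4)


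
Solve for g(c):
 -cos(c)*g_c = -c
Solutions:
 g(c) = C1 + Integral(c/cos(c), c)


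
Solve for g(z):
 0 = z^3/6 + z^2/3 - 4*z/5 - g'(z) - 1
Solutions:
 g(z) = C1 + z^4/24 + z^3/9 - 2*z^2/5 - z


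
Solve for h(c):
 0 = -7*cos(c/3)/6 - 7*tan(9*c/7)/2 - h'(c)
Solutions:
 h(c) = C1 + 49*log(cos(9*c/7))/18 - 7*sin(c/3)/2


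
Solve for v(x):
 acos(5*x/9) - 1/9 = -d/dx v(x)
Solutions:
 v(x) = C1 - x*acos(5*x/9) + x/9 + sqrt(81 - 25*x^2)/5


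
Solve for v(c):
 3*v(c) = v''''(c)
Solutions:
 v(c) = C1*exp(-3^(1/4)*c) + C2*exp(3^(1/4)*c) + C3*sin(3^(1/4)*c) + C4*cos(3^(1/4)*c)


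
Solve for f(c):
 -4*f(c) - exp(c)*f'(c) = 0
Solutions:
 f(c) = C1*exp(4*exp(-c))


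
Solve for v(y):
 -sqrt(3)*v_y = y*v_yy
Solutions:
 v(y) = C1 + C2*y^(1 - sqrt(3))


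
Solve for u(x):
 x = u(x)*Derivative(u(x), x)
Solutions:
 u(x) = -sqrt(C1 + x^2)
 u(x) = sqrt(C1 + x^2)


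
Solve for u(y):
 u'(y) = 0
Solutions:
 u(y) = C1


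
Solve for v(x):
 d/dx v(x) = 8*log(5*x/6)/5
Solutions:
 v(x) = C1 + 8*x*log(x)/5 - 8*x*log(6)/5 - 8*x/5 + 8*x*log(5)/5


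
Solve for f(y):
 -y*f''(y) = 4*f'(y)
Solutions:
 f(y) = C1 + C2/y^3


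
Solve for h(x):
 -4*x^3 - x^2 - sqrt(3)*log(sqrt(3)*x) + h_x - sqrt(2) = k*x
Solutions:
 h(x) = C1 + k*x^2/2 + x^4 + x^3/3 + sqrt(3)*x*log(x) - sqrt(3)*x + sqrt(3)*x*log(3)/2 + sqrt(2)*x


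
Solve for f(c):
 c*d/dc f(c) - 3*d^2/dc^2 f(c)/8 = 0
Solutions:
 f(c) = C1 + C2*erfi(2*sqrt(3)*c/3)


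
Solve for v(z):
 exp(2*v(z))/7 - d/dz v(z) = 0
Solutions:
 v(z) = log(-1/(C1 + z))/2 - log(2) + log(14)/2
 v(z) = log(-sqrt(-1/(C1 + z))) - log(2) + log(14)/2


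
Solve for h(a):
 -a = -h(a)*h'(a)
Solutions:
 h(a) = -sqrt(C1 + a^2)
 h(a) = sqrt(C1 + a^2)


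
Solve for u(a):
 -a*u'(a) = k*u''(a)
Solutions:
 u(a) = C1 + C2*sqrt(k)*erf(sqrt(2)*a*sqrt(1/k)/2)


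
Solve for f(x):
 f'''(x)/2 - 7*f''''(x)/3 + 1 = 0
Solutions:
 f(x) = C1 + C2*x + C3*x^2 + C4*exp(3*x/14) - x^3/3


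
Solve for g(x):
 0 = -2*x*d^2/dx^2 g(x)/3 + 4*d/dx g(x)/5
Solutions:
 g(x) = C1 + C2*x^(11/5)


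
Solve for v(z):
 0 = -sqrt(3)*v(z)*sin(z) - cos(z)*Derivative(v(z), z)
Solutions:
 v(z) = C1*cos(z)^(sqrt(3))


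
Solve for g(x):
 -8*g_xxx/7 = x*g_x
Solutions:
 g(x) = C1 + Integral(C2*airyai(-7^(1/3)*x/2) + C3*airybi(-7^(1/3)*x/2), x)


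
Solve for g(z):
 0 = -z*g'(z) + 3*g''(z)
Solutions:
 g(z) = C1 + C2*erfi(sqrt(6)*z/6)


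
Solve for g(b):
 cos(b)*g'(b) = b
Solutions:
 g(b) = C1 + Integral(b/cos(b), b)


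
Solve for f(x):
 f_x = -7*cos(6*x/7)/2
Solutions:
 f(x) = C1 - 49*sin(6*x/7)/12


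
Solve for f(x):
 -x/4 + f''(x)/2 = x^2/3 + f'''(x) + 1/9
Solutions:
 f(x) = C1 + C2*x + C3*exp(x/2) + x^4/18 + 19*x^3/36 + 59*x^2/18


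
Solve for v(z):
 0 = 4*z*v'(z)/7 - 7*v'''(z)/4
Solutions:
 v(z) = C1 + Integral(C2*airyai(2*14^(1/3)*z/7) + C3*airybi(2*14^(1/3)*z/7), z)


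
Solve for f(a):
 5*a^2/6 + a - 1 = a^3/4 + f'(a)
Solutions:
 f(a) = C1 - a^4/16 + 5*a^3/18 + a^2/2 - a


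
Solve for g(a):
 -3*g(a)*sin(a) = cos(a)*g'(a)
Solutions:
 g(a) = C1*cos(a)^3


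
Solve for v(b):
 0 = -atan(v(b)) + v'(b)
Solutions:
 Integral(1/atan(_y), (_y, v(b))) = C1 + b


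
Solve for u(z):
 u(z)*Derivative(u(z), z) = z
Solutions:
 u(z) = -sqrt(C1 + z^2)
 u(z) = sqrt(C1 + z^2)


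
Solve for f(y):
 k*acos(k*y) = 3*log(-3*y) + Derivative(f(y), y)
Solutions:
 f(y) = C1 + k*Piecewise((y*acos(k*y) - sqrt(-k^2*y^2 + 1)/k, Ne(k, 0)), (pi*y/2, True)) - 3*y*log(-y) - 3*y*log(3) + 3*y


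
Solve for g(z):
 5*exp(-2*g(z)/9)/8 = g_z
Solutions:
 g(z) = 9*log(-sqrt(C1 + 5*z)) - 9*log(6)
 g(z) = 9*log(C1 + 5*z)/2 - 9*log(6)


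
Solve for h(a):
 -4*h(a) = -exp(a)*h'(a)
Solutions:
 h(a) = C1*exp(-4*exp(-a))


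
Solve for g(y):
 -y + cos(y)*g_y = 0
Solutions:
 g(y) = C1 + Integral(y/cos(y), y)


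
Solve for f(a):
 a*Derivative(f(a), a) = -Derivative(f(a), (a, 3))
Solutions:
 f(a) = C1 + Integral(C2*airyai(-a) + C3*airybi(-a), a)


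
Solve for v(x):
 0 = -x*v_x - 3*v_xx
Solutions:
 v(x) = C1 + C2*erf(sqrt(6)*x/6)


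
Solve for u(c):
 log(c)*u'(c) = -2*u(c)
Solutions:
 u(c) = C1*exp(-2*li(c))


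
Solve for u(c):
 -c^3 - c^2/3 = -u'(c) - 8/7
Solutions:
 u(c) = C1 + c^4/4 + c^3/9 - 8*c/7


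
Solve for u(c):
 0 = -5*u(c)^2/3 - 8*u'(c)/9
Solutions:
 u(c) = 8/(C1 + 15*c)


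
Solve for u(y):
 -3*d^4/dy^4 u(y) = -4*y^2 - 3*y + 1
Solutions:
 u(y) = C1 + C2*y + C3*y^2 + C4*y^3 + y^6/270 + y^5/120 - y^4/72


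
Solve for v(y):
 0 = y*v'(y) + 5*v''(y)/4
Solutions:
 v(y) = C1 + C2*erf(sqrt(10)*y/5)


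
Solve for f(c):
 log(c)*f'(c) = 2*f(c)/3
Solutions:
 f(c) = C1*exp(2*li(c)/3)


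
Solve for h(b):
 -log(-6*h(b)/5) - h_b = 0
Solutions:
 Integral(1/(log(-_y) - log(5) + log(6)), (_y, h(b))) = C1 - b


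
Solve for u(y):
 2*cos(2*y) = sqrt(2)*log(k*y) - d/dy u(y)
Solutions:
 u(y) = C1 + sqrt(2)*y*(log(k*y) - 1) - sin(2*y)


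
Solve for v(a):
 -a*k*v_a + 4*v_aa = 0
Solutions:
 v(a) = Piecewise((-sqrt(2)*sqrt(pi)*C1*erf(sqrt(2)*a*sqrt(-k)/4)/sqrt(-k) - C2, (k > 0) | (k < 0)), (-C1*a - C2, True))


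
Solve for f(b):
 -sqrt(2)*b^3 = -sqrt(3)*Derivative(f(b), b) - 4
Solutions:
 f(b) = C1 + sqrt(6)*b^4/12 - 4*sqrt(3)*b/3


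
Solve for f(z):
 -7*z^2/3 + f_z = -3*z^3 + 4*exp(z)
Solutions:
 f(z) = C1 - 3*z^4/4 + 7*z^3/9 + 4*exp(z)


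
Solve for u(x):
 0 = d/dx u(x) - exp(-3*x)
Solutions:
 u(x) = C1 - exp(-3*x)/3


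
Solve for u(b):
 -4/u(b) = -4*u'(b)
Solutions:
 u(b) = -sqrt(C1 + 2*b)
 u(b) = sqrt(C1 + 2*b)


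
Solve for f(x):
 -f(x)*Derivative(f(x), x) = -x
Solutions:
 f(x) = -sqrt(C1 + x^2)
 f(x) = sqrt(C1 + x^2)


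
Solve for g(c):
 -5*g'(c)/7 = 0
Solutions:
 g(c) = C1


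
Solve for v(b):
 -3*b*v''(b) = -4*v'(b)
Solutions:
 v(b) = C1 + C2*b^(7/3)


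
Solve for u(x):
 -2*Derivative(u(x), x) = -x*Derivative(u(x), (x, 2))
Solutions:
 u(x) = C1 + C2*x^3


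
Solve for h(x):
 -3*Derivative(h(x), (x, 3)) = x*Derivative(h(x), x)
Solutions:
 h(x) = C1 + Integral(C2*airyai(-3^(2/3)*x/3) + C3*airybi(-3^(2/3)*x/3), x)


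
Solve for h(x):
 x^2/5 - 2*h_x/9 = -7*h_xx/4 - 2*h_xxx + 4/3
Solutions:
 h(x) = C1 + C2*exp(x*(-21 + sqrt(697))/48) + C3*exp(-x*(21 + sqrt(697))/48) + 3*x^3/10 + 567*x^2/80 + 7797*x/64


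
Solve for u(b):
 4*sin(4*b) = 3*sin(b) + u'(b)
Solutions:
 u(b) = C1 + 3*cos(b) - cos(4*b)


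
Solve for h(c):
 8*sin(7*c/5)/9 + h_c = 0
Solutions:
 h(c) = C1 + 40*cos(7*c/5)/63


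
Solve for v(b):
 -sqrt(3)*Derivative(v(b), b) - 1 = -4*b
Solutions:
 v(b) = C1 + 2*sqrt(3)*b^2/3 - sqrt(3)*b/3


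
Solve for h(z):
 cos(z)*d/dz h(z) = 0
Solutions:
 h(z) = C1


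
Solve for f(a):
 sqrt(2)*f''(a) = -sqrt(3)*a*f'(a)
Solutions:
 f(a) = C1 + C2*erf(6^(1/4)*a/2)


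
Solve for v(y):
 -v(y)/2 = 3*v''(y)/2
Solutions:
 v(y) = C1*sin(sqrt(3)*y/3) + C2*cos(sqrt(3)*y/3)


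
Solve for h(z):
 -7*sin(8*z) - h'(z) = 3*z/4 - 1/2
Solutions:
 h(z) = C1 - 3*z^2/8 + z/2 + 7*cos(8*z)/8


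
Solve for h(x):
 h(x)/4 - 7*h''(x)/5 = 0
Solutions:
 h(x) = C1*exp(-sqrt(35)*x/14) + C2*exp(sqrt(35)*x/14)


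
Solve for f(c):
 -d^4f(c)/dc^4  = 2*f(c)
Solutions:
 f(c) = (C1*sin(2^(3/4)*c/2) + C2*cos(2^(3/4)*c/2))*exp(-2^(3/4)*c/2) + (C3*sin(2^(3/4)*c/2) + C4*cos(2^(3/4)*c/2))*exp(2^(3/4)*c/2)


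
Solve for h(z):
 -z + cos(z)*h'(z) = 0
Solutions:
 h(z) = C1 + Integral(z/cos(z), z)


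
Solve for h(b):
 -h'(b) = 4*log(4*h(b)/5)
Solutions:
 Integral(1/(log(_y) - log(5) + 2*log(2)), (_y, h(b)))/4 = C1 - b


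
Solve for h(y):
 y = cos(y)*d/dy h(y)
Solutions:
 h(y) = C1 + Integral(y/cos(y), y)


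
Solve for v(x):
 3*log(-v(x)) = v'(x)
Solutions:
 -li(-v(x)) = C1 + 3*x


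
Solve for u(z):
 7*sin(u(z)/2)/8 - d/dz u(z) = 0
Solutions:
 -7*z/8 + log(cos(u(z)/2) - 1) - log(cos(u(z)/2) + 1) = C1


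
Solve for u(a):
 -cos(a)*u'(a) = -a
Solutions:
 u(a) = C1 + Integral(a/cos(a), a)


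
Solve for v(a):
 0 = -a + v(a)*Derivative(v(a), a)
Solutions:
 v(a) = -sqrt(C1 + a^2)
 v(a) = sqrt(C1 + a^2)


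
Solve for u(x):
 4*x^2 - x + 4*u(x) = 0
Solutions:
 u(x) = x*(1/4 - x)


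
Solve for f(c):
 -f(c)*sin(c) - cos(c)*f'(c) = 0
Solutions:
 f(c) = C1*cos(c)


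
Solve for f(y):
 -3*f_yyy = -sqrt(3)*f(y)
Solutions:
 f(y) = C3*exp(3^(5/6)*y/3) + (C1*sin(3^(1/3)*y/2) + C2*cos(3^(1/3)*y/2))*exp(-3^(5/6)*y/6)


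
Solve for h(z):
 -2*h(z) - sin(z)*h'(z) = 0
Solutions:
 h(z) = C1*(cos(z) + 1)/(cos(z) - 1)


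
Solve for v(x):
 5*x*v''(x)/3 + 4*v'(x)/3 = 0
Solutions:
 v(x) = C1 + C2*x^(1/5)


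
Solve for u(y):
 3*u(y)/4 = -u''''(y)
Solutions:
 u(y) = (C1*sin(3^(1/4)*y/2) + C2*cos(3^(1/4)*y/2))*exp(-3^(1/4)*y/2) + (C3*sin(3^(1/4)*y/2) + C4*cos(3^(1/4)*y/2))*exp(3^(1/4)*y/2)


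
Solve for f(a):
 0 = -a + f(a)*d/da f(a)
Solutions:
 f(a) = -sqrt(C1 + a^2)
 f(a) = sqrt(C1 + a^2)


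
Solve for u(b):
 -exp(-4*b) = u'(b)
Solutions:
 u(b) = C1 + exp(-4*b)/4


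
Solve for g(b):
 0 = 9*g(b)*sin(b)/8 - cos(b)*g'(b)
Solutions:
 g(b) = C1/cos(b)^(9/8)


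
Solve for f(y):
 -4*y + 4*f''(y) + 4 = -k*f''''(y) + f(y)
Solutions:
 f(y) = C1*exp(-y*sqrt((-sqrt(k + 4) - 2)/k)) + C2*exp(y*sqrt((-sqrt(k + 4) - 2)/k)) + C3*exp(-y*sqrt((sqrt(k + 4) - 2)/k)) + C4*exp(y*sqrt((sqrt(k + 4) - 2)/k)) - 4*y + 4


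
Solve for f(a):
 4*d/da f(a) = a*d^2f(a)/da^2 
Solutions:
 f(a) = C1 + C2*a^5


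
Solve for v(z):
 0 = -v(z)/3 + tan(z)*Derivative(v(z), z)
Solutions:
 v(z) = C1*sin(z)^(1/3)


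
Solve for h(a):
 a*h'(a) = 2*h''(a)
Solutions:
 h(a) = C1 + C2*erfi(a/2)


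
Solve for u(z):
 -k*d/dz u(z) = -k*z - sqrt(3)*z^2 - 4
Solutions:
 u(z) = C1 + z^2/2 + sqrt(3)*z^3/(3*k) + 4*z/k


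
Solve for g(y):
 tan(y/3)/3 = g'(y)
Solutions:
 g(y) = C1 - log(cos(y/3))


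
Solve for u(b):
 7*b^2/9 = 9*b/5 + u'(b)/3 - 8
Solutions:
 u(b) = C1 + 7*b^3/9 - 27*b^2/10 + 24*b


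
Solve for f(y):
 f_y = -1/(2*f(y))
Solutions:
 f(y) = -sqrt(C1 - y)
 f(y) = sqrt(C1 - y)


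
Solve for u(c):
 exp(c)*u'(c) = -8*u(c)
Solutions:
 u(c) = C1*exp(8*exp(-c))


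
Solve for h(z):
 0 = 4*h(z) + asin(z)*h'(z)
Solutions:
 h(z) = C1*exp(-4*Integral(1/asin(z), z))


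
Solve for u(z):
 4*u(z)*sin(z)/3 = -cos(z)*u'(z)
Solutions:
 u(z) = C1*cos(z)^(4/3)


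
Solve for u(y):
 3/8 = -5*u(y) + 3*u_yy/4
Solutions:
 u(y) = C1*exp(-2*sqrt(15)*y/3) + C2*exp(2*sqrt(15)*y/3) - 3/40


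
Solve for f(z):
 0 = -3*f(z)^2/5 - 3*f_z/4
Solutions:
 f(z) = 5/(C1 + 4*z)


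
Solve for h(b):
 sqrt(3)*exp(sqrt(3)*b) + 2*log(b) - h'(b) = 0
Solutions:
 h(b) = C1 + 2*b*log(b) - 2*b + exp(sqrt(3)*b)


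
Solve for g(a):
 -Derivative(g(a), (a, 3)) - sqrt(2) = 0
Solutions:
 g(a) = C1 + C2*a + C3*a^2 - sqrt(2)*a^3/6


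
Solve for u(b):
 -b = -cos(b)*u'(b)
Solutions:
 u(b) = C1 + Integral(b/cos(b), b)


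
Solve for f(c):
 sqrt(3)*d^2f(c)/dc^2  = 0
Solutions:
 f(c) = C1 + C2*c


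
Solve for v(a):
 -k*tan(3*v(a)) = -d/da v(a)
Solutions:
 v(a) = -asin(C1*exp(3*a*k))/3 + pi/3
 v(a) = asin(C1*exp(3*a*k))/3


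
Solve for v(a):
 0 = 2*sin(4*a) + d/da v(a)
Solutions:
 v(a) = C1 + cos(4*a)/2


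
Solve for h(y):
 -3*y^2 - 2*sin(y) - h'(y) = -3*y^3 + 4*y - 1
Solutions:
 h(y) = C1 + 3*y^4/4 - y^3 - 2*y^2 + y + 2*cos(y)


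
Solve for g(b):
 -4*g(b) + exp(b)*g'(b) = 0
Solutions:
 g(b) = C1*exp(-4*exp(-b))


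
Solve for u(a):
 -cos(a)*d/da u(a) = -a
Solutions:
 u(a) = C1 + Integral(a/cos(a), a)


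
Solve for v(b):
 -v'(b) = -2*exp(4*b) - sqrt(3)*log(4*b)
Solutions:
 v(b) = C1 + sqrt(3)*b*log(b) + sqrt(3)*b*(-1 + 2*log(2)) + exp(4*b)/2


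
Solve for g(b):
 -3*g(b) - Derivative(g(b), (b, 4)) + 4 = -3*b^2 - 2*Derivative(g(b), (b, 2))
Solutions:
 g(b) = b^2 + (C1*sin(3^(1/4)*b*sin(atan(sqrt(2))/2)) + C2*cos(3^(1/4)*b*sin(atan(sqrt(2))/2)))*exp(-3^(1/4)*b*cos(atan(sqrt(2))/2)) + (C3*sin(3^(1/4)*b*sin(atan(sqrt(2))/2)) + C4*cos(3^(1/4)*b*sin(atan(sqrt(2))/2)))*exp(3^(1/4)*b*cos(atan(sqrt(2))/2)) + 8/3


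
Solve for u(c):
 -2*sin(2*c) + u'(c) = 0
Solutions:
 u(c) = C1 - cos(2*c)


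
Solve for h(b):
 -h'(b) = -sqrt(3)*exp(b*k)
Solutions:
 h(b) = C1 + sqrt(3)*exp(b*k)/k


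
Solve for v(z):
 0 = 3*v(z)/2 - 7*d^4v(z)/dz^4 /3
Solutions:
 v(z) = C1*exp(-14^(3/4)*sqrt(3)*z/14) + C2*exp(14^(3/4)*sqrt(3)*z/14) + C3*sin(14^(3/4)*sqrt(3)*z/14) + C4*cos(14^(3/4)*sqrt(3)*z/14)


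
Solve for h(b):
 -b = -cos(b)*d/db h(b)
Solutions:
 h(b) = C1 + Integral(b/cos(b), b)


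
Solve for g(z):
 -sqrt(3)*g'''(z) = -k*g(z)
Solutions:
 g(z) = C1*exp(3^(5/6)*k^(1/3)*z/3) + C2*exp(k^(1/3)*z*(-3^(5/6) + 3*3^(1/3)*I)/6) + C3*exp(-k^(1/3)*z*(3^(5/6) + 3*3^(1/3)*I)/6)


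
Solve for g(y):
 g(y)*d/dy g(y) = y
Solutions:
 g(y) = -sqrt(C1 + y^2)
 g(y) = sqrt(C1 + y^2)


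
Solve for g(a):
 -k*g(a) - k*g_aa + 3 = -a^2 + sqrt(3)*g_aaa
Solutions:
 g(a) = C1*exp(a*(-24*2^(1/3)*k^2/((-sqrt(3) + 3*I)*(2*k^3 + 81*k + sqrt(k^2*(-4*k^4 + (2*k^2 + 81)^2)))^(1/3)) - 4*sqrt(3)*k + 2^(2/3)*sqrt(3)*(2*k^3 + 81*k + sqrt(k^2*(-4*k^4 + (2*k^2 + 81)^2)))^(1/3) - 3*2^(2/3)*I*(2*k^3 + 81*k + sqrt(k^2*(-4*k^4 + (2*k^2 + 81)^2)))^(1/3))/36) + C2*exp(a*(24*2^(1/3)*k^2/((sqrt(3) + 3*I)*(2*k^3 + 81*k + sqrt(k^2*(-4*k^4 + (2*k^2 + 81)^2)))^(1/3)) - 4*sqrt(3)*k + 2^(2/3)*sqrt(3)*(2*k^3 + 81*k + sqrt(k^2*(-4*k^4 + (2*k^2 + 81)^2)))^(1/3) + 3*2^(2/3)*I*(2*k^3 + 81*k + sqrt(k^2*(-4*k^4 + (2*k^2 + 81)^2)))^(1/3))/36) + C3*exp(-sqrt(3)*a*(2*2^(1/3)*k^2/(2*k^3 + 81*k + sqrt(k^2*(-4*k^4 + (2*k^2 + 81)^2)))^(1/3) + 2*k + 2^(2/3)*(2*k^3 + 81*k + sqrt(k^2*(-4*k^4 + (2*k^2 + 81)^2)))^(1/3))/18) + a^2/k + 1/k


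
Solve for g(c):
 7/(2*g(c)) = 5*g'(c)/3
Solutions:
 g(c) = -sqrt(C1 + 105*c)/5
 g(c) = sqrt(C1 + 105*c)/5


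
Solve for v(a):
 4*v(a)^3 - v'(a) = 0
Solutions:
 v(a) = -sqrt(2)*sqrt(-1/(C1 + 4*a))/2
 v(a) = sqrt(2)*sqrt(-1/(C1 + 4*a))/2


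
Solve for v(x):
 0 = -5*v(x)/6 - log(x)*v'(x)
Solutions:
 v(x) = C1*exp(-5*li(x)/6)


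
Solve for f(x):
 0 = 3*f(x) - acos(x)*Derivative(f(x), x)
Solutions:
 f(x) = C1*exp(3*Integral(1/acos(x), x))


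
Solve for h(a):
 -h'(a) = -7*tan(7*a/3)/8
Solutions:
 h(a) = C1 - 3*log(cos(7*a/3))/8


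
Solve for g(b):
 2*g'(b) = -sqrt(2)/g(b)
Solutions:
 g(b) = -sqrt(C1 - sqrt(2)*b)
 g(b) = sqrt(C1 - sqrt(2)*b)


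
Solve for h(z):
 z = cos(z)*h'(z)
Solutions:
 h(z) = C1 + Integral(z/cos(z), z)


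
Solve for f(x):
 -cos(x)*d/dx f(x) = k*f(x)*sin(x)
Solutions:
 f(x) = C1*exp(k*log(cos(x)))


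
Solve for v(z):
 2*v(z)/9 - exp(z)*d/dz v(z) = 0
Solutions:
 v(z) = C1*exp(-2*exp(-z)/9)


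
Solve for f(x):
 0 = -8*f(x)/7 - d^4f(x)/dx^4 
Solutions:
 f(x) = (C1*sin(2^(1/4)*7^(3/4)*x/7) + C2*cos(2^(1/4)*7^(3/4)*x/7))*exp(-2^(1/4)*7^(3/4)*x/7) + (C3*sin(2^(1/4)*7^(3/4)*x/7) + C4*cos(2^(1/4)*7^(3/4)*x/7))*exp(2^(1/4)*7^(3/4)*x/7)


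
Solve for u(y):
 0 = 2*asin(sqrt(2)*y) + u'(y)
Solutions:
 u(y) = C1 - 2*y*asin(sqrt(2)*y) - sqrt(2)*sqrt(1 - 2*y^2)


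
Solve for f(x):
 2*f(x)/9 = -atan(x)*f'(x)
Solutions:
 f(x) = C1*exp(-2*Integral(1/atan(x), x)/9)


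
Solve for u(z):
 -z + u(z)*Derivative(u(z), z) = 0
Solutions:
 u(z) = -sqrt(C1 + z^2)
 u(z) = sqrt(C1 + z^2)


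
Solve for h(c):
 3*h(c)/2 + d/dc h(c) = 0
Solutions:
 h(c) = C1*exp(-3*c/2)


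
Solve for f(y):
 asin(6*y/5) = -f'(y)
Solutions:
 f(y) = C1 - y*asin(6*y/5) - sqrt(25 - 36*y^2)/6


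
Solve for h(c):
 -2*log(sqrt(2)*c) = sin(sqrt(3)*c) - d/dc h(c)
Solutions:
 h(c) = C1 + 2*c*log(c) - 2*c + c*log(2) - sqrt(3)*cos(sqrt(3)*c)/3


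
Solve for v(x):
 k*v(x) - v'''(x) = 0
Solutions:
 v(x) = C1*exp(k^(1/3)*x) + C2*exp(k^(1/3)*x*(-1 + sqrt(3)*I)/2) + C3*exp(-k^(1/3)*x*(1 + sqrt(3)*I)/2)


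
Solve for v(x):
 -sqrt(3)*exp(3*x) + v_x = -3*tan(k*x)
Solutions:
 v(x) = C1 - 3*Piecewise((-log(cos(k*x))/k, Ne(k, 0)), (0, True)) + sqrt(3)*exp(3*x)/3


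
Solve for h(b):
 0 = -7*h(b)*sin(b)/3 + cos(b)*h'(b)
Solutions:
 h(b) = C1/cos(b)^(7/3)


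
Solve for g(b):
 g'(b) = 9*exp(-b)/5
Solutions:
 g(b) = C1 - 9*exp(-b)/5


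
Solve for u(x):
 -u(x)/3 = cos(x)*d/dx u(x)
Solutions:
 u(x) = C1*(sin(x) - 1)^(1/6)/(sin(x) + 1)^(1/6)


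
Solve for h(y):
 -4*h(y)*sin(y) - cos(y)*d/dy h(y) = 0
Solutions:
 h(y) = C1*cos(y)^4


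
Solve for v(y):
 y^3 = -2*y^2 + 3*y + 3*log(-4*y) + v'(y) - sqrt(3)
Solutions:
 v(y) = C1 + y^4/4 + 2*y^3/3 - 3*y^2/2 - 3*y*log(-y) + y*(-6*log(2) + sqrt(3) + 3)


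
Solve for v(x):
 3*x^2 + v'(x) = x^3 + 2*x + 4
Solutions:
 v(x) = C1 + x^4/4 - x^3 + x^2 + 4*x


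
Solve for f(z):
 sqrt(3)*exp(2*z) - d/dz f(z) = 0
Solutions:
 f(z) = C1 + sqrt(3)*exp(2*z)/2


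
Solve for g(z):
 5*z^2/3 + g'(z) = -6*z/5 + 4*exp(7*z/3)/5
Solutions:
 g(z) = C1 - 5*z^3/9 - 3*z^2/5 + 12*exp(7*z/3)/35


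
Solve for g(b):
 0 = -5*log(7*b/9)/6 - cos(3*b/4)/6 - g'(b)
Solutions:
 g(b) = C1 - 5*b*log(b)/6 - 5*b*log(7)/6 + 5*b/6 + 5*b*log(3)/3 - 2*sin(3*b/4)/9


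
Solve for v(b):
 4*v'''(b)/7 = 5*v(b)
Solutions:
 v(b) = C3*exp(70^(1/3)*b/2) + (C1*sin(sqrt(3)*70^(1/3)*b/4) + C2*cos(sqrt(3)*70^(1/3)*b/4))*exp(-70^(1/3)*b/4)


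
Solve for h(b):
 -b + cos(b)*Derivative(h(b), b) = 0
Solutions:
 h(b) = C1 + Integral(b/cos(b), b)


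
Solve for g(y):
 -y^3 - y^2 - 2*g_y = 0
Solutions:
 g(y) = C1 - y^4/8 - y^3/6


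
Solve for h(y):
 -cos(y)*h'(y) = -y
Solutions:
 h(y) = C1 + Integral(y/cos(y), y)


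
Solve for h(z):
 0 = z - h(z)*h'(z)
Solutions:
 h(z) = -sqrt(C1 + z^2)
 h(z) = sqrt(C1 + z^2)


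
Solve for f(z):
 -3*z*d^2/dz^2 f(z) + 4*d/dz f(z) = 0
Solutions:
 f(z) = C1 + C2*z^(7/3)


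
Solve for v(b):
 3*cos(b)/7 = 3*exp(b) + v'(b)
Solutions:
 v(b) = C1 - 3*exp(b) + 3*sin(b)/7


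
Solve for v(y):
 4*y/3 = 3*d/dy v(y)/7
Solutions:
 v(y) = C1 + 14*y^2/9


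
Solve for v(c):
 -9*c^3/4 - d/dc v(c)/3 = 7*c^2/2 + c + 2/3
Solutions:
 v(c) = C1 - 27*c^4/16 - 7*c^3/2 - 3*c^2/2 - 2*c


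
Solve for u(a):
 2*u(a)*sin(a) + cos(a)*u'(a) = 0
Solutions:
 u(a) = C1*cos(a)^2


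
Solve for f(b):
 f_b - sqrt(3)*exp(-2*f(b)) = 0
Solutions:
 f(b) = log(-sqrt(C1 + 2*sqrt(3)*b))
 f(b) = log(C1 + 2*sqrt(3)*b)/2


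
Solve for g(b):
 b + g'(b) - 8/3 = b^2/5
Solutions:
 g(b) = C1 + b^3/15 - b^2/2 + 8*b/3


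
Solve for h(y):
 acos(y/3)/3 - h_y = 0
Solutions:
 h(y) = C1 + y*acos(y/3)/3 - sqrt(9 - y^2)/3


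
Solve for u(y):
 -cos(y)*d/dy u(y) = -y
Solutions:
 u(y) = C1 + Integral(y/cos(y), y)


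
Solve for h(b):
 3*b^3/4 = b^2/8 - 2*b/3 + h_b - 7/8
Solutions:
 h(b) = C1 + 3*b^4/16 - b^3/24 + b^2/3 + 7*b/8


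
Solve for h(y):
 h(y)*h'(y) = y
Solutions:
 h(y) = -sqrt(C1 + y^2)
 h(y) = sqrt(C1 + y^2)


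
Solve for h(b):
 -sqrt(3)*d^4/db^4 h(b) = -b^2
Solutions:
 h(b) = C1 + C2*b + C3*b^2 + C4*b^3 + sqrt(3)*b^6/1080


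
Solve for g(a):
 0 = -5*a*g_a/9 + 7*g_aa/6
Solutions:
 g(a) = C1 + C2*erfi(sqrt(105)*a/21)


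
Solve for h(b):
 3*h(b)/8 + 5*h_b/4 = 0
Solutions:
 h(b) = C1*exp(-3*b/10)


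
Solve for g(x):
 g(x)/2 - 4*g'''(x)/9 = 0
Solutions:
 g(x) = C3*exp(3^(2/3)*x/2) + (C1*sin(3*3^(1/6)*x/4) + C2*cos(3*3^(1/6)*x/4))*exp(-3^(2/3)*x/4)


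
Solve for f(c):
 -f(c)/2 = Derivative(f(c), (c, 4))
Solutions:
 f(c) = (C1*sin(2^(1/4)*c/2) + C2*cos(2^(1/4)*c/2))*exp(-2^(1/4)*c/2) + (C3*sin(2^(1/4)*c/2) + C4*cos(2^(1/4)*c/2))*exp(2^(1/4)*c/2)


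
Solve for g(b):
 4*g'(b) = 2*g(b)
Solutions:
 g(b) = C1*exp(b/2)


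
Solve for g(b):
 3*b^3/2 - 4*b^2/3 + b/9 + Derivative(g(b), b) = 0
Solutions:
 g(b) = C1 - 3*b^4/8 + 4*b^3/9 - b^2/18


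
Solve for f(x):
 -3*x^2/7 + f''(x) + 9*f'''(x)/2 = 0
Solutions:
 f(x) = C1 + C2*x + C3*exp(-2*x/9) + x^4/28 - 9*x^3/14 + 243*x^2/28


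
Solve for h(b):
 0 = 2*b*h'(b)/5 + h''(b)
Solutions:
 h(b) = C1 + C2*erf(sqrt(5)*b/5)


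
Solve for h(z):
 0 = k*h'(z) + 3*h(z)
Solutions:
 h(z) = C1*exp(-3*z/k)


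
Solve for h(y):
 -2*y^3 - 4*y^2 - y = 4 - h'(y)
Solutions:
 h(y) = C1 + y^4/2 + 4*y^3/3 + y^2/2 + 4*y


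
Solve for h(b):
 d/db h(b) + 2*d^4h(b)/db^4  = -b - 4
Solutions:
 h(b) = C1 + C4*exp(-2^(2/3)*b/2) - b^2/2 - 4*b + (C2*sin(2^(2/3)*sqrt(3)*b/4) + C3*cos(2^(2/3)*sqrt(3)*b/4))*exp(2^(2/3)*b/4)


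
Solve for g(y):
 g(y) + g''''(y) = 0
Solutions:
 g(y) = (C1*sin(sqrt(2)*y/2) + C2*cos(sqrt(2)*y/2))*exp(-sqrt(2)*y/2) + (C3*sin(sqrt(2)*y/2) + C4*cos(sqrt(2)*y/2))*exp(sqrt(2)*y/2)


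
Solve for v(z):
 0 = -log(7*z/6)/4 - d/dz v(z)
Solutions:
 v(z) = C1 - z*log(z)/4 - z*log(7)/4 + z/4 + z*log(6)/4


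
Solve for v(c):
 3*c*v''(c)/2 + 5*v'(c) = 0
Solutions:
 v(c) = C1 + C2/c^(7/3)


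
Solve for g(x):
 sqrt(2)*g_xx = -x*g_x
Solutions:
 g(x) = C1 + C2*erf(2^(1/4)*x/2)


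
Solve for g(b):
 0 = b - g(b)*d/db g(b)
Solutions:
 g(b) = -sqrt(C1 + b^2)
 g(b) = sqrt(C1 + b^2)


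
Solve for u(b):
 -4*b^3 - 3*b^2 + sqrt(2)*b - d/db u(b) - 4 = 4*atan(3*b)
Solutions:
 u(b) = C1 - b^4 - b^3 + sqrt(2)*b^2/2 - 4*b*atan(3*b) - 4*b + 2*log(9*b^2 + 1)/3


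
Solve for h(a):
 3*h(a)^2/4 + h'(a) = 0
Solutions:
 h(a) = 4/(C1 + 3*a)


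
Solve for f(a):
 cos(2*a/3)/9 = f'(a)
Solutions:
 f(a) = C1 + sin(2*a/3)/6


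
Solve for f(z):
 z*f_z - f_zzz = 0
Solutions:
 f(z) = C1 + Integral(C2*airyai(z) + C3*airybi(z), z)


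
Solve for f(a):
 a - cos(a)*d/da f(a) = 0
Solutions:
 f(a) = C1 + Integral(a/cos(a), a)


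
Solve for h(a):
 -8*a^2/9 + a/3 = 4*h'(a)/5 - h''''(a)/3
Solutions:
 h(a) = C1 + C4*exp(12^(1/3)*5^(2/3)*a/5) - 10*a^3/27 + 5*a^2/24 + (C2*sin(10^(2/3)*3^(5/6)*a/10) + C3*cos(10^(2/3)*3^(5/6)*a/10))*exp(-12^(1/3)*5^(2/3)*a/10)


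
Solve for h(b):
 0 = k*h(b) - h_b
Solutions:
 h(b) = C1*exp(b*k)


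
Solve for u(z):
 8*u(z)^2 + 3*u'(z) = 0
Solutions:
 u(z) = 3/(C1 + 8*z)


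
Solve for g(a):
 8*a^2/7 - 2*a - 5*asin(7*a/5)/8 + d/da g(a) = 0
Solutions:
 g(a) = C1 - 8*a^3/21 + a^2 + 5*a*asin(7*a/5)/8 + 5*sqrt(25 - 49*a^2)/56


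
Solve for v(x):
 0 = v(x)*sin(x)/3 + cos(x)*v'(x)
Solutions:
 v(x) = C1*cos(x)^(1/3)


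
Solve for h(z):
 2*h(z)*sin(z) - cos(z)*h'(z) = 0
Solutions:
 h(z) = C1/cos(z)^2


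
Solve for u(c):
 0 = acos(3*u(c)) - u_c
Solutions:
 Integral(1/acos(3*_y), (_y, u(c))) = C1 + c


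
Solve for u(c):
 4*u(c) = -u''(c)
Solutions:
 u(c) = C1*sin(2*c) + C2*cos(2*c)


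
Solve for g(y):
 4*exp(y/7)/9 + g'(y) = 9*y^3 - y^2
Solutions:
 g(y) = C1 + 9*y^4/4 - y^3/3 - 28*exp(y/7)/9


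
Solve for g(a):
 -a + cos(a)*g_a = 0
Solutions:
 g(a) = C1 + Integral(a/cos(a), a)


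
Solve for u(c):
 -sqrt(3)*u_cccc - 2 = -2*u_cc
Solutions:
 u(c) = C1 + C2*c + C3*exp(-sqrt(2)*3^(3/4)*c/3) + C4*exp(sqrt(2)*3^(3/4)*c/3) + c^2/2


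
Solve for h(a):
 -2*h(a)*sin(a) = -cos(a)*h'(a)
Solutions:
 h(a) = C1/cos(a)^2


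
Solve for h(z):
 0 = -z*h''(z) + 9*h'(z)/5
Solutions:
 h(z) = C1 + C2*z^(14/5)


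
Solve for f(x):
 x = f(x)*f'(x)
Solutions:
 f(x) = -sqrt(C1 + x^2)
 f(x) = sqrt(C1 + x^2)


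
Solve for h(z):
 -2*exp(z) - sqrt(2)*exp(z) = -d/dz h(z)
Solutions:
 h(z) = C1 + sqrt(2)*exp(z) + 2*exp(z)


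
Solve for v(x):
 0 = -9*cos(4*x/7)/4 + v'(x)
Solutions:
 v(x) = C1 + 63*sin(4*x/7)/16


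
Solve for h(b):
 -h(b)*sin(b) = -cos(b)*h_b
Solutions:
 h(b) = C1/cos(b)


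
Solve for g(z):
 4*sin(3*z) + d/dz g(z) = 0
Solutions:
 g(z) = C1 + 4*cos(3*z)/3


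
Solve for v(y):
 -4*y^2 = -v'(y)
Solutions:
 v(y) = C1 + 4*y^3/3


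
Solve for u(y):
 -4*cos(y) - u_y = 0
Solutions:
 u(y) = C1 - 4*sin(y)


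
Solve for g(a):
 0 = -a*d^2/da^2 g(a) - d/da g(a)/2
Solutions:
 g(a) = C1 + C2*sqrt(a)


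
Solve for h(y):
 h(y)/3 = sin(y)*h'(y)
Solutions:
 h(y) = C1*(cos(y) - 1)^(1/6)/(cos(y) + 1)^(1/6)


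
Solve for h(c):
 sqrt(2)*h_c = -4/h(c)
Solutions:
 h(c) = -sqrt(C1 - 4*sqrt(2)*c)
 h(c) = sqrt(C1 - 4*sqrt(2)*c)


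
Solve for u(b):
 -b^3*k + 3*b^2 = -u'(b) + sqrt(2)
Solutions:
 u(b) = C1 + b^4*k/4 - b^3 + sqrt(2)*b


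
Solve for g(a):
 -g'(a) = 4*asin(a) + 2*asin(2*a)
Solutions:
 g(a) = C1 - 4*a*asin(a) - 2*a*asin(2*a) - sqrt(1 - 4*a^2) - 4*sqrt(1 - a^2)


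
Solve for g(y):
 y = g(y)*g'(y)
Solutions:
 g(y) = -sqrt(C1 + y^2)
 g(y) = sqrt(C1 + y^2)


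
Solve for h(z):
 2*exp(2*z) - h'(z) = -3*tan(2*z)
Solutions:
 h(z) = C1 + exp(2*z) - 3*log(cos(2*z))/2


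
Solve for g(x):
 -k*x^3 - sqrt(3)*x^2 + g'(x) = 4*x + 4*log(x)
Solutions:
 g(x) = C1 + k*x^4/4 + sqrt(3)*x^3/3 + 2*x^2 + 4*x*log(x) - 4*x


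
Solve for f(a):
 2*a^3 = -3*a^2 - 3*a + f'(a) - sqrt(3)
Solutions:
 f(a) = C1 + a^4/2 + a^3 + 3*a^2/2 + sqrt(3)*a


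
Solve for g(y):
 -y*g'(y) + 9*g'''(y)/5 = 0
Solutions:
 g(y) = C1 + Integral(C2*airyai(15^(1/3)*y/3) + C3*airybi(15^(1/3)*y/3), y)


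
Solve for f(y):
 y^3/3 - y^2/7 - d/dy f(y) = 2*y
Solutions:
 f(y) = C1 + y^4/12 - y^3/21 - y^2


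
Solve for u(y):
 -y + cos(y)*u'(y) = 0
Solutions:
 u(y) = C1 + Integral(y/cos(y), y)


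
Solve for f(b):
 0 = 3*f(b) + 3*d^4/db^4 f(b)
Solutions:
 f(b) = (C1*sin(sqrt(2)*b/2) + C2*cos(sqrt(2)*b/2))*exp(-sqrt(2)*b/2) + (C3*sin(sqrt(2)*b/2) + C4*cos(sqrt(2)*b/2))*exp(sqrt(2)*b/2)


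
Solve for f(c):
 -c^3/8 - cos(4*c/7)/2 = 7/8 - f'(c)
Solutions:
 f(c) = C1 + c^4/32 + 7*c/8 + 7*sin(4*c/7)/8


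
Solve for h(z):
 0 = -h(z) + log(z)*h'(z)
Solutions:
 h(z) = C1*exp(li(z))


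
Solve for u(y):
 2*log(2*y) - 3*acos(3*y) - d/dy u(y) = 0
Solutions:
 u(y) = C1 + 2*y*log(y) - 3*y*acos(3*y) - 2*y + 2*y*log(2) + sqrt(1 - 9*y^2)


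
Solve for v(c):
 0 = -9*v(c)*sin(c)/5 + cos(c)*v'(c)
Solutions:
 v(c) = C1/cos(c)^(9/5)


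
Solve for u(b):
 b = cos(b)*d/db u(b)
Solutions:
 u(b) = C1 + Integral(b/cos(b), b)


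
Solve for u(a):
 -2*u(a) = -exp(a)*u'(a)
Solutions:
 u(a) = C1*exp(-2*exp(-a))


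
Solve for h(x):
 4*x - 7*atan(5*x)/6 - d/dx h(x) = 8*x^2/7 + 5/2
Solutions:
 h(x) = C1 - 8*x^3/21 + 2*x^2 - 7*x*atan(5*x)/6 - 5*x/2 + 7*log(25*x^2 + 1)/60


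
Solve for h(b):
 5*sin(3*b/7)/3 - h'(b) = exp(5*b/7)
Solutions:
 h(b) = C1 - 7*exp(5*b/7)/5 - 35*cos(3*b/7)/9


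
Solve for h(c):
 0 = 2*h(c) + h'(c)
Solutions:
 h(c) = C1*exp(-2*c)


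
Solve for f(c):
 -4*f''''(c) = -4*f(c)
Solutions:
 f(c) = C1*exp(-c) + C2*exp(c) + C3*sin(c) + C4*cos(c)


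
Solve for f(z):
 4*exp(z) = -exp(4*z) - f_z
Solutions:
 f(z) = C1 - exp(4*z)/4 - 4*exp(z)


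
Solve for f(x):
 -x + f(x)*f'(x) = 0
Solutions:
 f(x) = -sqrt(C1 + x^2)
 f(x) = sqrt(C1 + x^2)


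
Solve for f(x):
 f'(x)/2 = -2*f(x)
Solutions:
 f(x) = C1*exp(-4*x)


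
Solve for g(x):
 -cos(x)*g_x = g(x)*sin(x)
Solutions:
 g(x) = C1*cos(x)


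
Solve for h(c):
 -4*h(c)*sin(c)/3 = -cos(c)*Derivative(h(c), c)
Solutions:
 h(c) = C1/cos(c)^(4/3)


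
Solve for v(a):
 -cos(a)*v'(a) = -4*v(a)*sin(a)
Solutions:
 v(a) = C1/cos(a)^4


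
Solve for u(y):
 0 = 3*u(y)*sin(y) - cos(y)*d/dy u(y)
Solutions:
 u(y) = C1/cos(y)^3


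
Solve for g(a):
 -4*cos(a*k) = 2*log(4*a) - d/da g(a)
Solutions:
 g(a) = C1 + 2*a*log(a) - 2*a + 4*a*log(2) + 4*Piecewise((sin(a*k)/k, Ne(k, 0)), (a, True))


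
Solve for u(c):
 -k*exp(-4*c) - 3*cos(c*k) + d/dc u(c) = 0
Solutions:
 u(c) = C1 - k*exp(-4*c)/4 + 3*sin(c*k)/k


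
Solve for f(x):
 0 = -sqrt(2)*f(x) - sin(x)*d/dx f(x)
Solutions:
 f(x) = C1*(cos(x) + 1)^(sqrt(2)/2)/(cos(x) - 1)^(sqrt(2)/2)


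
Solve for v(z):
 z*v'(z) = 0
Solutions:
 v(z) = C1


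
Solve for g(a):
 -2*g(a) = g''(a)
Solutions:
 g(a) = C1*sin(sqrt(2)*a) + C2*cos(sqrt(2)*a)


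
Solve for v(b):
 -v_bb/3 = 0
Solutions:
 v(b) = C1 + C2*b


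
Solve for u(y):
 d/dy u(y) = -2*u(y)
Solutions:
 u(y) = C1*exp(-2*y)


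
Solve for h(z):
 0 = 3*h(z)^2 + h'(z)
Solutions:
 h(z) = 1/(C1 + 3*z)


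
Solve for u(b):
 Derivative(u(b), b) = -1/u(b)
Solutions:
 u(b) = -sqrt(C1 - 2*b)
 u(b) = sqrt(C1 - 2*b)


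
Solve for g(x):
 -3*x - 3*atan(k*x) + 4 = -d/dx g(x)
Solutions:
 g(x) = C1 + 3*x^2/2 - 4*x + 3*Piecewise((x*atan(k*x) - log(k^2*x^2 + 1)/(2*k), Ne(k, 0)), (0, True))


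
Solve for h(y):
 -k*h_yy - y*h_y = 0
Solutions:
 h(y) = C1 + C2*sqrt(k)*erf(sqrt(2)*y*sqrt(1/k)/2)


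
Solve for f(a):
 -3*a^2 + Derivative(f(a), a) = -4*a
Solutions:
 f(a) = C1 + a^3 - 2*a^2


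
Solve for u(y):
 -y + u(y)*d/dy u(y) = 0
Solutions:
 u(y) = -sqrt(C1 + y^2)
 u(y) = sqrt(C1 + y^2)


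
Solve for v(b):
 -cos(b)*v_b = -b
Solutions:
 v(b) = C1 + Integral(b/cos(b), b)


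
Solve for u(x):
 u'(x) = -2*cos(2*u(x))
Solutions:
 u(x) = -asin((C1 + exp(8*x))/(C1 - exp(8*x)))/2 + pi/2
 u(x) = asin((C1 + exp(8*x))/(C1 - exp(8*x)))/2


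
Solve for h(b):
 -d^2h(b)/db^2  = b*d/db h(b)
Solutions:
 h(b) = C1 + C2*erf(sqrt(2)*b/2)


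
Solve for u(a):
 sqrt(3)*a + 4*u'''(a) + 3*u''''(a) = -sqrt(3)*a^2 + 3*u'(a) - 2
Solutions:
 u(a) = C1 + C2*exp(-a*(32*2^(1/3)/(27*sqrt(473) + 601)^(1/3) + 16 + 2^(2/3)*(27*sqrt(473) + 601)^(1/3))/36)*sin(2^(1/3)*sqrt(3)*a*(-2^(1/3)*(27*sqrt(473) + 601)^(1/3) + 32/(27*sqrt(473) + 601)^(1/3))/36) + C3*exp(-a*(32*2^(1/3)/(27*sqrt(473) + 601)^(1/3) + 16 + 2^(2/3)*(27*sqrt(473) + 601)^(1/3))/36)*cos(2^(1/3)*sqrt(3)*a*(-2^(1/3)*(27*sqrt(473) + 601)^(1/3) + 32/(27*sqrt(473) + 601)^(1/3))/36) + C4*exp(a*(-8 + 32*2^(1/3)/(27*sqrt(473) + 601)^(1/3) + 2^(2/3)*(27*sqrt(473) + 601)^(1/3))/18) + sqrt(3)*a^3/9 + sqrt(3)*a^2/6 + 2*a/3 + 8*sqrt(3)*a/9


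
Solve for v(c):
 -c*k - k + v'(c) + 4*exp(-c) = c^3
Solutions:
 v(c) = C1 + c^4/4 + c^2*k/2 + c*k + 4*exp(-c)


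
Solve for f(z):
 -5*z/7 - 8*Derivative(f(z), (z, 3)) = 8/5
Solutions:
 f(z) = C1 + C2*z + C3*z^2 - 5*z^4/1344 - z^3/30


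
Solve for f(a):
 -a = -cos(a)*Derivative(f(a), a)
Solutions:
 f(a) = C1 + Integral(a/cos(a), a)


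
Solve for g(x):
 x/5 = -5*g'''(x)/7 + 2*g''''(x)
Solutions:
 g(x) = C1 + C2*x + C3*x^2 + C4*exp(5*x/14) - 7*x^4/600 - 49*x^3/375


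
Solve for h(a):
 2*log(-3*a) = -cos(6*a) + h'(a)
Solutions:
 h(a) = C1 + 2*a*log(-a) - 2*a + 2*a*log(3) + sin(6*a)/6


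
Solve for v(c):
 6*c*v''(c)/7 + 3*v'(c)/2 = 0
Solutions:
 v(c) = C1 + C2/c^(3/4)


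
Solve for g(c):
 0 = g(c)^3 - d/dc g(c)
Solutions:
 g(c) = -sqrt(2)*sqrt(-1/(C1 + c))/2
 g(c) = sqrt(2)*sqrt(-1/(C1 + c))/2


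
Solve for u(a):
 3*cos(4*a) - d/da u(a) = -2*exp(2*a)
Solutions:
 u(a) = C1 + exp(2*a) + 3*sin(4*a)/4


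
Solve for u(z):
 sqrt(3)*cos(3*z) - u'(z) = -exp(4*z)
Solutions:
 u(z) = C1 + exp(4*z)/4 + sqrt(3)*sin(3*z)/3


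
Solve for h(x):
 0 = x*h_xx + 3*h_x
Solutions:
 h(x) = C1 + C2/x^2


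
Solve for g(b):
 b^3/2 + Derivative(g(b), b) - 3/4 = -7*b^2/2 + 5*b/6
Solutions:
 g(b) = C1 - b^4/8 - 7*b^3/6 + 5*b^2/12 + 3*b/4


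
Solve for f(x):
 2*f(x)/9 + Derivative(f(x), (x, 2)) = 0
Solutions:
 f(x) = C1*sin(sqrt(2)*x/3) + C2*cos(sqrt(2)*x/3)


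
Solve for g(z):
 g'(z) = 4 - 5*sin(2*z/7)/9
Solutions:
 g(z) = C1 + 4*z + 35*cos(2*z/7)/18


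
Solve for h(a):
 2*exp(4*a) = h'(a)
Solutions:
 h(a) = C1 + exp(4*a)/2


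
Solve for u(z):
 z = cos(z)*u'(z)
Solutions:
 u(z) = C1 + Integral(z/cos(z), z)


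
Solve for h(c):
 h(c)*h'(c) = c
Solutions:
 h(c) = -sqrt(C1 + c^2)
 h(c) = sqrt(C1 + c^2)


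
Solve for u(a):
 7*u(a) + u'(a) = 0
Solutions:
 u(a) = C1*exp(-7*a)


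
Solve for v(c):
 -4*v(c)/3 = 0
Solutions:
 v(c) = 0


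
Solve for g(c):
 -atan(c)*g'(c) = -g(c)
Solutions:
 g(c) = C1*exp(Integral(1/atan(c), c))


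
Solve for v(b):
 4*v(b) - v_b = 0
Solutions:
 v(b) = C1*exp(4*b)


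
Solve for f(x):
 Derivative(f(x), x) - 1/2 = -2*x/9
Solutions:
 f(x) = C1 - x^2/9 + x/2


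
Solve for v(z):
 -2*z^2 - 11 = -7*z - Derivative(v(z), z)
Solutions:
 v(z) = C1 + 2*z^3/3 - 7*z^2/2 + 11*z


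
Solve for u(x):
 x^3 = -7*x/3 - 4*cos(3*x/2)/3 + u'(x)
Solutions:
 u(x) = C1 + x^4/4 + 7*x^2/6 + 8*sin(3*x/2)/9


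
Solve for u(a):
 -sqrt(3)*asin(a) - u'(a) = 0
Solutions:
 u(a) = C1 - sqrt(3)*(a*asin(a) + sqrt(1 - a^2))


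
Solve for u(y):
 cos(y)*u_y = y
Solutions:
 u(y) = C1 + Integral(y/cos(y), y)


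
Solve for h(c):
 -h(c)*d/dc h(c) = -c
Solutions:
 h(c) = -sqrt(C1 + c^2)
 h(c) = sqrt(C1 + c^2)


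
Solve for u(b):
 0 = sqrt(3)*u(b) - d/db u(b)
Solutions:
 u(b) = C1*exp(sqrt(3)*b)


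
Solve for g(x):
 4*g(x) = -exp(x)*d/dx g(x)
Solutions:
 g(x) = C1*exp(4*exp(-x))


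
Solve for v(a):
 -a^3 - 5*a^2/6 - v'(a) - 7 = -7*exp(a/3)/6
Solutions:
 v(a) = C1 - a^4/4 - 5*a^3/18 - 7*a + 7*exp(a/3)/2


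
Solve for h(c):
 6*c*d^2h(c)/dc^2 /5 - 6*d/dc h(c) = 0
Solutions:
 h(c) = C1 + C2*c^6


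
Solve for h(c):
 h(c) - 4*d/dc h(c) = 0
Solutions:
 h(c) = C1*exp(c/4)


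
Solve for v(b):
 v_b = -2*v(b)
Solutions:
 v(b) = C1*exp(-2*b)


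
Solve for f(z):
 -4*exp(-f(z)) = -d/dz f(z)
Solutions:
 f(z) = log(C1 + 4*z)


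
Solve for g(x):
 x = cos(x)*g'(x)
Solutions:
 g(x) = C1 + Integral(x/cos(x), x)


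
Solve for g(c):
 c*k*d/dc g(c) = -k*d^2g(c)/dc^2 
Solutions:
 g(c) = C1 + C2*erf(sqrt(2)*c/2)


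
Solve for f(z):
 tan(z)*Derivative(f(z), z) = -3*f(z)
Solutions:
 f(z) = C1/sin(z)^3


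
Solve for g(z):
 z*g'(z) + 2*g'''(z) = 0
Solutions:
 g(z) = C1 + Integral(C2*airyai(-2^(2/3)*z/2) + C3*airybi(-2^(2/3)*z/2), z)


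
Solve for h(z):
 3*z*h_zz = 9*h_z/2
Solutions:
 h(z) = C1 + C2*z^(5/2)


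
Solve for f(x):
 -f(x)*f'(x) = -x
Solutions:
 f(x) = -sqrt(C1 + x^2)
 f(x) = sqrt(C1 + x^2)


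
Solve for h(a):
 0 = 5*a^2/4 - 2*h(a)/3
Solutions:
 h(a) = 15*a^2/8


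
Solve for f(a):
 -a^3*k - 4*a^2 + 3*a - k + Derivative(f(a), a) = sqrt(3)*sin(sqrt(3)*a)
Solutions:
 f(a) = C1 + a^4*k/4 + 4*a^3/3 - 3*a^2/2 + a*k - cos(sqrt(3)*a)


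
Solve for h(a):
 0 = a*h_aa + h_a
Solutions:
 h(a) = C1 + C2*log(a)


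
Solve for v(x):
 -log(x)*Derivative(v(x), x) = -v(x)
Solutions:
 v(x) = C1*exp(li(x))


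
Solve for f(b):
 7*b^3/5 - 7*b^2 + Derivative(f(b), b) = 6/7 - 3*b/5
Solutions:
 f(b) = C1 - 7*b^4/20 + 7*b^3/3 - 3*b^2/10 + 6*b/7
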